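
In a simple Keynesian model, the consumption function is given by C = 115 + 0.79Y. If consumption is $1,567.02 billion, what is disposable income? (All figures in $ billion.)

115 + 0.79Y = 1567.02
0.79Y = 1452.02, so Y = 1452.02/0.79 = 1838

Y = 1838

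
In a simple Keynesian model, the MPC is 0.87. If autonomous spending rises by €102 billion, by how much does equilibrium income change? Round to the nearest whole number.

ΔY ≈ 785

The multiplier is 1/(1 − MPC) = 1/0.13.
ΔY = 102/0.13 = 784.62 ≈ 785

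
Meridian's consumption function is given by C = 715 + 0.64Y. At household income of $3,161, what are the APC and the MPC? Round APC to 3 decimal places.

MPC = 0.64 (the slope of the consumption function)
C = 715 + 0.64(3161) = 2738.04, so APC = 2738.04/3161 = 0.866

APC = 0.866; MPC = 0.64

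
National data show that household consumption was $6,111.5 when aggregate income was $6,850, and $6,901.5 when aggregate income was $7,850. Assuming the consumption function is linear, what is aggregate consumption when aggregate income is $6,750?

MPC = (6901.5 − 6111.5)/(7850 − 6850) = 790/1000 = 0.79
a = 6111.5 − 0.79(6850) = 6111.5 − 5411.5 = 700
C = 700 + 0.79(6750) = 700 + 5332.5 = 6032.5

C = 6032.5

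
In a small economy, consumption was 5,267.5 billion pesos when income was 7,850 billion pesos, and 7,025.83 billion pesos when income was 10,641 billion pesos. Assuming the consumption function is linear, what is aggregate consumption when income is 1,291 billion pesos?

MPC = (7025.83 − 5267.5)/(10641 − 7850) = 1758.33/2791 = 0.63
a = 5267.5 − 0.63(7850) = 5267.5 − 4945.5 = 322
C = 322 + 0.63(1291) = 322 + 813.33 = 1135.33

C = 1135.33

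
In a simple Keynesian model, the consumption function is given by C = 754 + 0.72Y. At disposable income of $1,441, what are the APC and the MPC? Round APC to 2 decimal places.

APC = 1.24; MPC = 0.72

MPC = 0.72 (the slope of the consumption function)
C = 754 + 0.72(1441) = 1791.52, so APC = 1791.52/1441 = 1.24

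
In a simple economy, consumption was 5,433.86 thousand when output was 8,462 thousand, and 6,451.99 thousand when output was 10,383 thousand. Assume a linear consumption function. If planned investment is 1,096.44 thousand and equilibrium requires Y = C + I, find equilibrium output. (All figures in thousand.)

Y = 4352

MPC = (6451.99 − 5433.86)/(10383 − 8462) = 1018.13/1921 = 0.53
a = 5433.86 − 0.53(8462) = 949
Equilibrium: Y = 949 + 0.53Y + 1096.44
0.47Y = 2045.44, so Y = 2045.44/0.47 = 4352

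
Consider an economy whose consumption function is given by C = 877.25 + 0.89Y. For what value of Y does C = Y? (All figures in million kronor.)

Y = 7975

At break-even, C = Y: 877.25 + 0.89Y = Y
0.11Y = 877.25, so Y = 877.25/0.11 = 7975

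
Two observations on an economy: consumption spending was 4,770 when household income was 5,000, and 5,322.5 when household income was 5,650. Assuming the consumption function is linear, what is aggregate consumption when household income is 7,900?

C = 7235

MPC = (5322.5 − 4770)/(5650 − 5000) = 552.5/650 = 0.85
a = 4770 − 0.85(5000) = 4770 − 4250 = 520
C = 520 + 0.85(7900) = 520 + 6715 = 7235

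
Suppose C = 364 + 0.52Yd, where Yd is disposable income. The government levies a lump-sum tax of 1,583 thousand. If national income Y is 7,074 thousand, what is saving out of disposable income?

Yd = Y − T = 7074 − 1583 = 5491
C = 364 + 0.52(5491) = 364 + 2855.32 = 3219.32
S = Yd − C = 5491 − 3219.32 = 2271.68

S = 2271.68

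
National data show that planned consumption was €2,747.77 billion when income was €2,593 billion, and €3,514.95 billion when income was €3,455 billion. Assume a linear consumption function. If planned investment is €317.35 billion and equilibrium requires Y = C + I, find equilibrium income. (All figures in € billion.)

Y = 6885

MPC = (3514.95 − 2747.77)/(3455 − 2593) = 767.18/862 = 0.89
a = 2747.77 − 0.89(2593) = 440
Equilibrium: Y = 440 + 0.89Y + 317.35
0.11Y = 757.35, so Y = 757.35/0.11 = 6885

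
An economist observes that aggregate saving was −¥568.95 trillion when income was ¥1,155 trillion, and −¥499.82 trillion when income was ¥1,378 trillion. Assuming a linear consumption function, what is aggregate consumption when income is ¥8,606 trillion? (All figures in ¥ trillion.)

MPS = ΔS/ΔY = (-499.82 − (-568.95))/(1378 − 1155) = 69.13/223 = 0.31
MPC = 1 − MPS = 0.69
Autonomous saving = -568.95 − 0.31(1155) = -927, so a = 927
C = 927 + 0.69(8606) = 927 + 5938.14 = 6865.14

C = 6865.14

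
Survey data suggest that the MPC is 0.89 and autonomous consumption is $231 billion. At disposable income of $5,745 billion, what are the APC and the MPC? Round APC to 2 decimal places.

MPC = 0.89 (the slope of the consumption function)
C = 231 + 0.89(5745) = 5344.05, so APC = 5344.05/5745 = 0.93

APC = 0.93; MPC = 0.89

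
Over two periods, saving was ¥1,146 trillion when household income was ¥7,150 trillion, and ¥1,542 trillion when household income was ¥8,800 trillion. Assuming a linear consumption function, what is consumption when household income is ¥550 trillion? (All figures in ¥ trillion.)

MPS = ΔS/ΔY = (1542 − 1146)/(8800 − 7150) = 396/1650 = 0.24
MPC = 1 − MPS = 0.76
Autonomous saving = 1146 − 0.24(7150) = -570, so a = 570
C = 570 + 0.76(550) = 570 + 418 = 988

C = 988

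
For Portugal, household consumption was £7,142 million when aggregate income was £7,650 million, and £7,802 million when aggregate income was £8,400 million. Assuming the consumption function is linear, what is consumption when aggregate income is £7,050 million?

C = 6614

MPC = (7802 − 7142)/(8400 − 7650) = 660/750 = 0.88
a = 7142 − 0.88(7650) = 7142 − 6732 = 410
C = 410 + 0.88(7050) = 410 + 6204 = 6614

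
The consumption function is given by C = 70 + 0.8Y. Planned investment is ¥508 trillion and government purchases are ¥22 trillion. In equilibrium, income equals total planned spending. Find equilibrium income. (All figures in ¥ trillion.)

Y = C + I + G = 70 + 0.8Y + 508 + 22
Y − 0.8Y = 600
0.2Y = 600, so Y = 600/0.2 = 3000

Y = 3000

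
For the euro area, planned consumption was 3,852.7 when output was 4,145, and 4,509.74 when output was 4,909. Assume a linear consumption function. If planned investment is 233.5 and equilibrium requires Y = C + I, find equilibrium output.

Y = 3725

MPC = (4509.74 − 3852.7)/(4909 − 4145) = 657.04/764 = 0.86
a = 3852.7 − 0.86(4145) = 288
Equilibrium: Y = 288 + 0.86Y + 233.5
0.14Y = 521.5, so Y = 521.5/0.14 = 3725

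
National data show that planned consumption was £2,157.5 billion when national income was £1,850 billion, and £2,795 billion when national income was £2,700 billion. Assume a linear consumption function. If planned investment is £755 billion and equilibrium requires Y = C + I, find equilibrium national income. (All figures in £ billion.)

Y = 6100

MPC = (2795 − 2157.5)/(2700 − 1850) = 637.5/850 = 0.75
a = 2157.5 − 0.75(1850) = 770
Equilibrium: Y = 770 + 0.75Y + 755
0.25Y = 1525, so Y = 1525/0.25 = 6100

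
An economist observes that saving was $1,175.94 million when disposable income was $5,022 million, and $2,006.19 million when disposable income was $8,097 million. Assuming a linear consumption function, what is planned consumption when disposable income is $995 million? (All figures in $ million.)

MPS = ΔS/ΔY = (2006.19 − 1175.94)/(8097 − 5022) = 830.25/3075 = 0.27
MPC = 1 − MPS = 0.73
Autonomous saving = 1175.94 − 0.27(5022) = -180, so a = 180
C = 180 + 0.73(995) = 180 + 726.35 = 906.35

C = 906.35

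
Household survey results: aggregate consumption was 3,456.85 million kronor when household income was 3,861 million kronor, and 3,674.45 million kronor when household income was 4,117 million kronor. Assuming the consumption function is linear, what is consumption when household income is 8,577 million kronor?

C = 7465.45

MPC = (3674.45 − 3456.85)/(4117 − 3861) = 217.6/256 = 0.85
a = 3456.85 − 0.85(3861) = 3456.85 − 3281.85 = 175
C = 175 + 0.85(8577) = 175 + 7290.45 = 7465.45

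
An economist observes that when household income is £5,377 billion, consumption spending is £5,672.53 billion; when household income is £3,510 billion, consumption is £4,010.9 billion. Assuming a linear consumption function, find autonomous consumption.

MPC = ΔC/ΔY = (5672.53 − 4010.9)/(5377 − 3510) = 1661.63/1867 = 0.89
a = C − MPC·Y = 4010.9 − 0.89(3510) = 4010.9 − 3123.9 = 887

a = 887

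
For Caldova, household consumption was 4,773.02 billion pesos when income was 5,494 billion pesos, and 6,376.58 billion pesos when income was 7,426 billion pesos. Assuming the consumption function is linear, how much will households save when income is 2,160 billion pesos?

MPC = (6376.58 − 4773.02)/(7426 − 5494) = 1603.56/1932 = 0.83
a = 4773.02 − 0.83(5494) = 4773.02 − 4560.02 = 213
C = 213 + 0.83(2160) = 2005.8
S = 2160 − 2005.8 = 154.2

S = 154.2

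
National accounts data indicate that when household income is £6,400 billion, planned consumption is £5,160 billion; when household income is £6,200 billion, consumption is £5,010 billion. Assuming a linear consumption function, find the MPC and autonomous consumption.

MPC = ΔC/ΔY = (5160 − 5010)/(6400 − 6200) = 150/200 = 0.75
a = C − MPC·Y = 5010 − 0.75(6200) = 5010 − 4650 = 360

MPC = 0.75; a = 360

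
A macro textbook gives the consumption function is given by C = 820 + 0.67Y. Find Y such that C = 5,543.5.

820 + 0.67Y = 5543.5
0.67Y = 4723.5, so Y = 4723.5/0.67 = 7050

Y = 7050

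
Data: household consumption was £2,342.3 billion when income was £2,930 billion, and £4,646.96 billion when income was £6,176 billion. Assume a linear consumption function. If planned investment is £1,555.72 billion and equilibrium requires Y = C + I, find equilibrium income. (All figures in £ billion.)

MPC = (4646.96 − 2342.3)/(6176 − 2930) = 2304.66/3246 = 0.71
a = 2342.3 − 0.71(2930) = 262
Equilibrium: Y = 262 + 0.71Y + 1555.72
0.29Y = 1817.72, so Y = 1817.72/0.29 = 6268

Y = 6268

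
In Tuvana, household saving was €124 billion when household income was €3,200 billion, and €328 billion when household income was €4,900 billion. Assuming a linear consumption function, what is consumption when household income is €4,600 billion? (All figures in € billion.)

MPS = ΔS/ΔY = (328 − 124)/(4900 − 3200) = 204/1700 = 0.12
MPC = 1 − MPS = 0.88
Autonomous saving = 124 − 0.12(3200) = -260, so a = 260
C = 260 + 0.88(4600) = 260 + 4048 = 4308

C = 4308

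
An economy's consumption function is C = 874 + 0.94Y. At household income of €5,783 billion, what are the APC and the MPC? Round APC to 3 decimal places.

MPC = 0.94 (the slope of the consumption function)
C = 874 + 0.94(5783) = 6310.02, so APC = 6310.02/5783 = 1.091

APC = 1.091; MPC = 0.94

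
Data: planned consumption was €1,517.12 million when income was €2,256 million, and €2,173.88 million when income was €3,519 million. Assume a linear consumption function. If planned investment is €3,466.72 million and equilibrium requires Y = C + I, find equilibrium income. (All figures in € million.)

Y = 7939

MPC = (2173.88 − 1517.12)/(3519 − 2256) = 656.76/1263 = 0.52
a = 1517.12 − 0.52(2256) = 344
Equilibrium: Y = 344 + 0.52Y + 3466.72
0.48Y = 3810.72, so Y = 3810.72/0.48 = 7939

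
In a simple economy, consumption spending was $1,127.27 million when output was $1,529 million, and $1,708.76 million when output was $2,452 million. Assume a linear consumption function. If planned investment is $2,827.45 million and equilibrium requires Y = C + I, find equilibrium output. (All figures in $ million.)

Y = 8085

MPC = (1708.76 − 1127.27)/(2452 − 1529) = 581.49/923 = 0.63
a = 1127.27 − 0.63(1529) = 164
Equilibrium: Y = 164 + 0.63Y + 2827.45
0.37Y = 2991.45, so Y = 2991.45/0.37 = 8085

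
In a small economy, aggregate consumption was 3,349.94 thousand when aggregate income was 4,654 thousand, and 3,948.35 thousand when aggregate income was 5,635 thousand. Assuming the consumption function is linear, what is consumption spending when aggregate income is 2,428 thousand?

C = 1992.08

MPC = (3948.35 − 3349.94)/(5635 − 4654) = 598.41/981 = 0.61
a = 3349.94 − 0.61(4654) = 3349.94 − 2838.94 = 511
C = 511 + 0.61(2428) = 511 + 1481.08 = 1992.08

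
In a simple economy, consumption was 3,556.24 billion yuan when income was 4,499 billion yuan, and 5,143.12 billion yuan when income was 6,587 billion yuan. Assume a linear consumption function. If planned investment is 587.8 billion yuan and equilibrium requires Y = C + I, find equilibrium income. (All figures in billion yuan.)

MPC = (5143.12 − 3556.24)/(6587 − 4499) = 1586.88/2088 = 0.76
a = 3556.24 − 0.76(4499) = 137
Equilibrium: Y = 137 + 0.76Y + 587.8
0.24Y = 724.8, so Y = 724.8/0.24 = 3020

Y = 3020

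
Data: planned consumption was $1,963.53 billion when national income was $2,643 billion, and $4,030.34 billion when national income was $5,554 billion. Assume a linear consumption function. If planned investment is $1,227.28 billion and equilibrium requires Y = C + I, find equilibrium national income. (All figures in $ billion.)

MPC = (4030.34 − 1963.53)/(5554 − 2643) = 2066.81/2911 = 0.71
a = 1963.53 − 0.71(2643) = 87
Equilibrium: Y = 87 + 0.71Y + 1227.28
0.29Y = 1314.28, so Y = 1314.28/0.29 = 4532

Y = 4532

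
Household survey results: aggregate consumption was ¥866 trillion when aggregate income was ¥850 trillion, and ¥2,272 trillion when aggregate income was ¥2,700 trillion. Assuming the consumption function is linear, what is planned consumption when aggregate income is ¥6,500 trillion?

C = 5160

MPC = (2272 − 866)/(2700 − 850) = 1406/1850 = 0.76
a = 866 − 0.76(850) = 866 − 646 = 220
C = 220 + 0.76(6500) = 220 + 4940 = 5160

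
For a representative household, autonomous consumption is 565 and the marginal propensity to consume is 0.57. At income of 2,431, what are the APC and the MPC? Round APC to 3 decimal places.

APC = 0.802; MPC = 0.57

MPC = 0.57 (the slope of the consumption function)
C = 565 + 0.57(2431) = 1950.67, so APC = 1950.67/2431 = 0.802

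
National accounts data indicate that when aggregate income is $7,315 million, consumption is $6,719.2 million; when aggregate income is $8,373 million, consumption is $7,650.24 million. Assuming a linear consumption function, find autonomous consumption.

a = 282

MPC = ΔC/ΔY = (7650.24 − 6719.2)/(8373 − 7315) = 931.04/1058 = 0.88
a = C − MPC·Y = 6719.2 − 0.88(7315) = 6719.2 − 6437.2 = 282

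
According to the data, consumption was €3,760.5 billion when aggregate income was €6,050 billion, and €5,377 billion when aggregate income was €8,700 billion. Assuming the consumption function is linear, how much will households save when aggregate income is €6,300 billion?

MPC = (5377 − 3760.5)/(8700 − 6050) = 1616.5/2650 = 0.61
a = 3760.5 − 0.61(6050) = 3760.5 − 3690.5 = 70
C = 70 + 0.61(6300) = 3913
S = 6300 − 3913 = 2387

S = 2387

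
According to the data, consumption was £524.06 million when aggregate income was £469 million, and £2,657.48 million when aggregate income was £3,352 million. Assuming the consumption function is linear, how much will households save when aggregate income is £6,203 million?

MPC = (2657.48 − 524.06)/(3352 − 469) = 2133.42/2883 = 0.74
a = 524.06 − 0.74(469) = 524.06 − 347.06 = 177
C = 177 + 0.74(6203) = 4767.22
S = 6203 − 4767.22 = 1435.78

S = 1435.78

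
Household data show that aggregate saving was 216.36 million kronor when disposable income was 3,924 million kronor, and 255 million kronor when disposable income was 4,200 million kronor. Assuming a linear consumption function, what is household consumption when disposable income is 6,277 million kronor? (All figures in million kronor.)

C = 5731.22

MPS = ΔS/ΔY = (255 − 216.36)/(4200 − 3924) = 38.64/276 = 0.14
MPC = 1 − MPS = 0.86
Autonomous saving = 216.36 − 0.14(3924) = -333, so a = 333
C = 333 + 0.86(6277) = 333 + 5398.22 = 5731.22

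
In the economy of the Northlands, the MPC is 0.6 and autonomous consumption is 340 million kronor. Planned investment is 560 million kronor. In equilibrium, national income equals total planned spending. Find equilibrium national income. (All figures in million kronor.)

Y = C + I = 340 + 0.6Y + 560
Y − 0.6Y = 900
0.4Y = 900, so Y = 900/0.4 = 2250

Y = 2250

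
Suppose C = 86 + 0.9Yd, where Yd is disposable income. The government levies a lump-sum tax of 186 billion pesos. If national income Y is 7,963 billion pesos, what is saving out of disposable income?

S = 691.7

Yd = Y − T = 7963 − 186 = 7777
C = 86 + 0.9(7777) = 86 + 6999.3 = 7085.3
S = Yd − C = 7777 − 7085.3 = 691.7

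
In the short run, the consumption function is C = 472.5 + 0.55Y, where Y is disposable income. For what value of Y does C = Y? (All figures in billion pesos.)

Y = 1050

At break-even, C = Y: 472.5 + 0.55Y = Y
0.45Y = 472.5, so Y = 472.5/0.45 = 1050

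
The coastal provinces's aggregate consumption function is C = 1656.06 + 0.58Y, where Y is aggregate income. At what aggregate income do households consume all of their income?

Y = 3943

At break-even, C = Y: 1656.06 + 0.58Y = Y
0.42Y = 1656.06, so Y = 1656.06/0.42 = 3943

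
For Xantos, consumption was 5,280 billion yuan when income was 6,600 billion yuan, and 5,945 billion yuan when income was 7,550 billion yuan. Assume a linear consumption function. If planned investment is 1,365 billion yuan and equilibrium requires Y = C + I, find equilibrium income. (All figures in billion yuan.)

MPC = (5945 − 5280)/(7550 − 6600) = 665/950 = 0.7
a = 5280 − 0.7(6600) = 660
Equilibrium: Y = 660 + 0.7Y + 1365
0.3Y = 2025, so Y = 2025/0.3 = 6750

Y = 6750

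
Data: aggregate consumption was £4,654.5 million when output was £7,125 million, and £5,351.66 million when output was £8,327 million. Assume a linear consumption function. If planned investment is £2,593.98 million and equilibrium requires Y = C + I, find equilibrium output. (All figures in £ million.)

MPC = (5351.66 − 4654.5)/(8327 − 7125) = 697.16/1202 = 0.58
a = 4654.5 − 0.58(7125) = 522
Equilibrium: Y = 522 + 0.58Y + 2593.98
0.42Y = 3115.98, so Y = 3115.98/0.42 = 7419

Y = 7419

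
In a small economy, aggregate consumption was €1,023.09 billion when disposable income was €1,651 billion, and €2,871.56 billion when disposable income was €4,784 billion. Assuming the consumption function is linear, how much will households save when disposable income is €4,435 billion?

MPC = (2871.56 − 1023.09)/(4784 − 1651) = 1848.47/3133 = 0.59
a = 1023.09 − 0.59(1651) = 1023.09 − 974.09 = 49
C = 49 + 0.59(4435) = 2665.65
S = 4435 − 2665.65 = 1769.35

S = 1769.35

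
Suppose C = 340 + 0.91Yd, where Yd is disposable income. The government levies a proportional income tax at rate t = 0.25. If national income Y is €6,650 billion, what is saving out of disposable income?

Yd = (1 − 0.25)(6650) = 0.75(6650) = 4987.5
C = 340 + 0.91(4987.5) = 340 + 4538.625 = 4878.625
S = Yd − C = 4987.5 − 4878.625 = 108.875

S = 108.875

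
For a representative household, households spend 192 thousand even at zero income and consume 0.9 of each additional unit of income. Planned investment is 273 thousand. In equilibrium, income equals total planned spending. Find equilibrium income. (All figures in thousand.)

Y = C + I = 192 + 0.9Y + 273
Y − 0.9Y = 465
0.1Y = 465, so Y = 465/0.1 = 4650

Y = 4650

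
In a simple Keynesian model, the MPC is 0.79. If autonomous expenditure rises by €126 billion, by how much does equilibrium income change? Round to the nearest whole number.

ΔY ≈ 600

The multiplier is 1/(1 − MPC) = 1/0.21.
ΔY = 126/0.21 = 600.00 ≈ 600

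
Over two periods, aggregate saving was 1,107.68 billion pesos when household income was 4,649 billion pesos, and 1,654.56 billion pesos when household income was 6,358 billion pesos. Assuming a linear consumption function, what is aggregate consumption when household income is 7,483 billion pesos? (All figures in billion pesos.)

MPS = ΔS/ΔY = (1654.56 − 1107.68)/(6358 − 4649) = 546.88/1709 = 0.32
MPC = 1 − MPS = 0.68
Autonomous saving = 1107.68 − 0.32(4649) = -380, so a = 380
C = 380 + 0.68(7483) = 380 + 5088.44 = 5468.44

C = 5468.44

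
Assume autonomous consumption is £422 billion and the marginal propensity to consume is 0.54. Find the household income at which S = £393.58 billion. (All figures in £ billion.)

Y = 1773

S = Y − C = -422 + 0.46Y
-422 + 0.46Y = 393.58, so 0.46Y = 815.58 and Y = 1773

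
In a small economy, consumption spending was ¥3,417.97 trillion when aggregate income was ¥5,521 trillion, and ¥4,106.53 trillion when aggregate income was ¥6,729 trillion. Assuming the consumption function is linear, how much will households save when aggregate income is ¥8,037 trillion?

S = 3184.91

MPC = (4106.53 − 3417.97)/(6729 − 5521) = 688.56/1208 = 0.57
a = 3417.97 − 0.57(5521) = 3417.97 − 3146.97 = 271
C = 271 + 0.57(8037) = 4852.09
S = 8037 − 4852.09 = 3184.91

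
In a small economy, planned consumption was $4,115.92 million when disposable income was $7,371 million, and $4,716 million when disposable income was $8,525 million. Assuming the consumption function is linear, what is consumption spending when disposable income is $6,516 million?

MPC = (4716 − 4115.92)/(8525 − 7371) = 600.08/1154 = 0.52
a = 4115.92 − 0.52(7371) = 4115.92 − 3832.92 = 283
C = 283 + 0.52(6516) = 283 + 3388.32 = 3671.32

C = 3671.32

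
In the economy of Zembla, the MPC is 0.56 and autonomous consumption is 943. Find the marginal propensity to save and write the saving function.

MPS = 1 − MPC = 1 − 0.56 = 0.44
S = Y − C = -943 + 0.44Y

MPS = 0.44; S = -943 + 0.44Y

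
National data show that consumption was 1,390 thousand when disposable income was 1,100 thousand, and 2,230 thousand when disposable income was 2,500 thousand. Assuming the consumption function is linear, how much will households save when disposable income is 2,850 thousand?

S = 410

MPC = (2230 − 1390)/(2500 − 1100) = 840/1400 = 0.6
a = 1390 − 0.6(1100) = 1390 − 660 = 730
C = 730 + 0.6(2850) = 2440
S = 2850 − 2440 = 410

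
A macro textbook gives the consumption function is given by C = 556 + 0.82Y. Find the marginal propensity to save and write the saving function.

MPS = 1 − MPC = 1 − 0.82 = 0.18
S = Y − C = -556 + 0.18Y

MPS = 0.18; S = -556 + 0.18Y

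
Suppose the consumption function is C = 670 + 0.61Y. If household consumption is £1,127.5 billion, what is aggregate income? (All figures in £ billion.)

Y = 750

670 + 0.61Y = 1127.5
0.61Y = 457.5, so Y = 457.5/0.61 = 750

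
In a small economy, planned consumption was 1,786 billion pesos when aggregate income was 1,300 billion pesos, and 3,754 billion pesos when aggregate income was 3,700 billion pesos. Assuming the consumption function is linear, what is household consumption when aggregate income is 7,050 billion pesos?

MPC = (3754 − 1786)/(3700 − 1300) = 1968/2400 = 0.82
a = 1786 − 0.82(1300) = 1786 − 1066 = 720
C = 720 + 0.82(7050) = 720 + 5781 = 6501

C = 6501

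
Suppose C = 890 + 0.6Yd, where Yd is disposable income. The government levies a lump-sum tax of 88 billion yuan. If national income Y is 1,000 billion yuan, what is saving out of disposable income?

S = -525.2

Yd = Y − T = 1000 − 88 = 912
C = 890 + 0.6(912) = 890 + 547.2 = 1437.2
S = Yd − C = 912 − 1437.2 = -525.2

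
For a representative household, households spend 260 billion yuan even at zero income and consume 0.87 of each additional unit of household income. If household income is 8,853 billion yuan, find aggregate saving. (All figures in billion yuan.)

S = 890.89

C = 260 + 0.87(8853) = 260 + 7702.11 = 7962.11
S = Y − C = 8853 − 7962.11 = 890.89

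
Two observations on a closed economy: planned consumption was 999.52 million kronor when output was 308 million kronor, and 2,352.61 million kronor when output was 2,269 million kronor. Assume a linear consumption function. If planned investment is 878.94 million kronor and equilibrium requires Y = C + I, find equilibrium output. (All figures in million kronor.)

MPC = (2352.61 − 999.52)/(2269 − 308) = 1353.09/1961 = 0.69
a = 999.52 − 0.69(308) = 787
Equilibrium: Y = 787 + 0.69Y + 878.94
0.31Y = 1665.94, so Y = 1665.94/0.31 = 5374

Y = 5374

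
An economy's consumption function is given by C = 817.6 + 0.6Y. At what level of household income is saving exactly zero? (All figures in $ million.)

At break-even, C = Y: 817.6 + 0.6Y = Y
0.4Y = 817.6, so Y = 817.6/0.4 = 2044

Y = 2044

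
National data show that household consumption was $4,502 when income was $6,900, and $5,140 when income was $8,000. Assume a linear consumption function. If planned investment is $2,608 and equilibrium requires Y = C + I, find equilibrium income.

Y = 7400

MPC = (5140 − 4502)/(8000 − 6900) = 638/1100 = 0.58
a = 4502 − 0.58(6900) = 500
Equilibrium: Y = 500 + 0.58Y + 2608
0.42Y = 3108, so Y = 3108/0.42 = 7400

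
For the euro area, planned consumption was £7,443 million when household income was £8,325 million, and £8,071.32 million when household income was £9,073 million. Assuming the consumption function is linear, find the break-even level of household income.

Y = 2812.5

MPC = (8071.32 − 7443)/(9073 − 8325) = 628.32/748 = 0.84
a = 7443 − 0.84(8325) = 7443 − 6993 = 450
Break-even: Y = a/(1−MPC) = 450/0.16 = 2812.5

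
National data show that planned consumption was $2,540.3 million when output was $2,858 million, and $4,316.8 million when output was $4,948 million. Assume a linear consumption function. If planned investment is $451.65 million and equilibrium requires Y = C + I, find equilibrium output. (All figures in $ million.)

MPC = (4316.8 − 2540.3)/(4948 − 2858) = 1776.5/2090 = 0.85
a = 2540.3 − 0.85(2858) = 111
Equilibrium: Y = 111 + 0.85Y + 451.65
0.15Y = 562.65, so Y = 562.65/0.15 = 3751

Y = 3751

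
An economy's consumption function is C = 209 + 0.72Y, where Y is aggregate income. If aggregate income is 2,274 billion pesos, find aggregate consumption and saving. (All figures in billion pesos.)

C = 209 + 0.72(2274) = 209 + 1637.28 = 1846.28
S = Y − C = 2274 − 1846.28 = 427.72

C = 1846.28; S = 427.72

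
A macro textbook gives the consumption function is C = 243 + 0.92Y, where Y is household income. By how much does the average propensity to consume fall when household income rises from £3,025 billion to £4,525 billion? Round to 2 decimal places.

At Y = 3025: C = 243 + 0.92(3025) = 3026, APC = 3026/3025 = 1.000
At Y = 4525: C = 4406, APC = 4406/4525 = 0.974
Fall in APC = 1.000 − 0.974 = 0.026 ≈ 0.03

ΔAPC = 0.03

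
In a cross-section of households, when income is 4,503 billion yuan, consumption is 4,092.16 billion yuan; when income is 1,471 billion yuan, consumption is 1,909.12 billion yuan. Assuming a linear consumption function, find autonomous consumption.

a = 850

MPC = ΔC/ΔY = (4092.16 − 1909.12)/(4503 − 1471) = 2183.04/3032 = 0.72
a = C − MPC·Y = 1909.12 − 0.72(1471) = 1909.12 − 1059.12 = 850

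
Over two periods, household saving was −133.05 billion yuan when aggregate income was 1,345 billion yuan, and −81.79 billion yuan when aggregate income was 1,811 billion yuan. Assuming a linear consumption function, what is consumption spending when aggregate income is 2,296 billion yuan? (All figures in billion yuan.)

C = 2324.44

MPS = ΔS/ΔY = (-81.79 − (-133.05))/(1811 − 1345) = 51.26/466 = 0.11
MPC = 1 − MPS = 0.89
Autonomous saving = -133.05 − 0.11(1345) = -281, so a = 281
C = 281 + 0.89(2296) = 281 + 2043.44 = 2324.44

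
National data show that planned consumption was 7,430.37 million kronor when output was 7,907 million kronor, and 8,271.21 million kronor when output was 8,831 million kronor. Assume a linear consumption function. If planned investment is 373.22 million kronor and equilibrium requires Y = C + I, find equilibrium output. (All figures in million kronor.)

MPC = (8271.21 − 7430.37)/(8831 − 7907) = 840.84/924 = 0.91
a = 7430.37 − 0.91(7907) = 235
Equilibrium: Y = 235 + 0.91Y + 373.22
0.09Y = 608.22, so Y = 608.22/0.09 = 6758

Y = 6758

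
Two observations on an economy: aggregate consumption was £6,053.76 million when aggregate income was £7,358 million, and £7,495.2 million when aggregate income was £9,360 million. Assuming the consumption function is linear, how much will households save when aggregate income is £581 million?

S = -593.32

MPC = (7495.2 − 6053.76)/(9360 − 7358) = 1441.44/2002 = 0.72
a = 6053.76 − 0.72(7358) = 6053.76 − 5297.76 = 756
C = 756 + 0.72(581) = 1174.32
S = 581 − 1174.32 = -593.32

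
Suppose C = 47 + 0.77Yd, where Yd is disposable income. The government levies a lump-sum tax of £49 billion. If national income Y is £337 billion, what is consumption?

Yd = Y − T = 337 − 49 = 288
C = 47 + 0.77(288) = 47 + 221.76 = 268.76

C = 268.76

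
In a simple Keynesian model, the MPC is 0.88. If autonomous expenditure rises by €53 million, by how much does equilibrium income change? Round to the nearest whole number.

The multiplier is 1/(1 − MPC) = 1/0.12.
ΔY = 53/0.12 = 441.67 ≈ 442

ΔY ≈ 442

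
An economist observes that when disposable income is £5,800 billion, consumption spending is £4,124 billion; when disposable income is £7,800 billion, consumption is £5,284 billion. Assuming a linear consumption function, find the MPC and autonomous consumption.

MPC = 0.58; a = 760

MPC = ΔC/ΔY = (5284 − 4124)/(7800 − 5800) = 1160/2000 = 0.58
a = C − MPC·Y = 4124 − 0.58(5800) = 4124 − 3364 = 760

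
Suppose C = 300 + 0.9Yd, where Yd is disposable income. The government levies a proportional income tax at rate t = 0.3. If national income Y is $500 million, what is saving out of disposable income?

S = -265

Yd = (1 − 0.3)(500) = 0.7(500) = 350
C = 300 + 0.9(350) = 300 + 315 = 615
S = Yd − C = 350 − 615 = -265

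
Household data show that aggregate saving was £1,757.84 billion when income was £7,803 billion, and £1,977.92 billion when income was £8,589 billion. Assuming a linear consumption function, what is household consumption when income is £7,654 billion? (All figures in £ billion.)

MPS = ΔS/ΔY = (1977.92 − 1757.84)/(8589 − 7803) = 220.08/786 = 0.28
MPC = 1 − MPS = 0.72
Autonomous saving = 1757.84 − 0.28(7803) = -427, so a = 427
C = 427 + 0.72(7654) = 427 + 5510.88 = 5937.88

C = 5937.88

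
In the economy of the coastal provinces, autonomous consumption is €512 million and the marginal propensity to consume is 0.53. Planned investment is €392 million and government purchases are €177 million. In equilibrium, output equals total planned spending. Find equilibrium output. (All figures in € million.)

Y = 2300

Y = C + I + G = 512 + 0.53Y + 392 + 177
Y − 0.53Y = 1081
0.47Y = 1081, so Y = 1081/0.47 = 2300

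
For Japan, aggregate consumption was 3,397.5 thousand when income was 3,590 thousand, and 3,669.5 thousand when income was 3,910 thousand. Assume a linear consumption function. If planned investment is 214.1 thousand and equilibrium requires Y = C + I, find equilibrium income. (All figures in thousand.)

Y = 3734

MPC = (3669.5 − 3397.5)/(3910 − 3590) = 272/320 = 0.85
a = 3397.5 − 0.85(3590) = 346
Equilibrium: Y = 346 + 0.85Y + 214.1
0.15Y = 560.1, so Y = 560.1/0.15 = 3734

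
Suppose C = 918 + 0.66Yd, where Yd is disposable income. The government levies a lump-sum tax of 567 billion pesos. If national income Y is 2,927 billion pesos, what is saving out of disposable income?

Yd = Y − T = 2927 − 567 = 2360
C = 918 + 0.66(2360) = 918 + 1557.6 = 2475.6
S = Yd − C = 2360 − 2475.6 = -115.6

S = -115.6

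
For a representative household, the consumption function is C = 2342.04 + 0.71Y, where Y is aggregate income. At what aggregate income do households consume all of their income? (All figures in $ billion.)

At break-even, C = Y: 2342.04 + 0.71Y = Y
0.29Y = 2342.04, so Y = 2342.04/0.29 = 8076

Y = 8076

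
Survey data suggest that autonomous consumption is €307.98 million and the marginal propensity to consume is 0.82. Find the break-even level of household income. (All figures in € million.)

Y = 1711

At break-even, C = Y: 307.98 + 0.82Y = Y
0.18Y = 307.98, so Y = 307.98/0.18 = 1711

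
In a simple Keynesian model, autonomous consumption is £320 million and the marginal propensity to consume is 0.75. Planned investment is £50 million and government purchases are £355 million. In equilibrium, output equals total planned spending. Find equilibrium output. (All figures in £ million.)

Y = 2900

Y = C + I + G = 320 + 0.75Y + 50 + 355
Y − 0.75Y = 725
0.25Y = 725, so Y = 725/0.25 = 2900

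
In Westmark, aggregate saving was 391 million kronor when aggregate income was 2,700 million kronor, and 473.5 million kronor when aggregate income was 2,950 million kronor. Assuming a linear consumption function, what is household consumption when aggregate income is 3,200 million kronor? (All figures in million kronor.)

MPS = ΔS/ΔY = (473.5 − 391)/(2950 − 2700) = 82.5/250 = 0.33
MPC = 1 − MPS = 0.67
Autonomous saving = 391 − 0.33(2700) = -500, so a = 500
C = 500 + 0.67(3200) = 500 + 2144 = 2644

C = 2644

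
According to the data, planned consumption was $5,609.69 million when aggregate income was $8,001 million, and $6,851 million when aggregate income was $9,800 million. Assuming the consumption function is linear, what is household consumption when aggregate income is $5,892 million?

MPC = (6851 − 5609.69)/(9800 − 8001) = 1241.31/1799 = 0.69
a = 5609.69 − 0.69(8001) = 5609.69 − 5520.69 = 89
C = 89 + 0.69(5892) = 89 + 4065.48 = 4154.48

C = 4154.48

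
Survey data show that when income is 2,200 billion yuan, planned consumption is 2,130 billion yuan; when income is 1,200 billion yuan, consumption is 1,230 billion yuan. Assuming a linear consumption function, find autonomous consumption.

a = 150

MPC = ΔC/ΔY = (2130 − 1230)/(2200 − 1200) = 900/1000 = 0.9
a = C − MPC·Y = 1230 − 0.9(1200) = 1230 − 1080 = 150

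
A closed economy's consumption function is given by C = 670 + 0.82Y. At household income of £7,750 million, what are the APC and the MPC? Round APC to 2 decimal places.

APC = 0.91; MPC = 0.82

MPC = 0.82 (the slope of the consumption function)
C = 670 + 0.82(7750) = 7025, so APC = 7025/7750 = 0.91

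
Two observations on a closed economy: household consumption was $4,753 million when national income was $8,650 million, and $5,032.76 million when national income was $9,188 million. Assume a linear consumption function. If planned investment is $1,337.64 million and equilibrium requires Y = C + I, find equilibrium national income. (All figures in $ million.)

Y = 3318

MPC = (5032.76 − 4753)/(9188 − 8650) = 279.76/538 = 0.52
a = 4753 − 0.52(8650) = 255
Equilibrium: Y = 255 + 0.52Y + 1337.64
0.48Y = 1592.64, so Y = 1592.64/0.48 = 3318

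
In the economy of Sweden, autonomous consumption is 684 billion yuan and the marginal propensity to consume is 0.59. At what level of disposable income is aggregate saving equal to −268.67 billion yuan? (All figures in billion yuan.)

Y = 1013

S = Y − C = -684 + 0.41Y
-684 + 0.41Y = -268.67, so 0.41Y = 415.33 and Y = 1013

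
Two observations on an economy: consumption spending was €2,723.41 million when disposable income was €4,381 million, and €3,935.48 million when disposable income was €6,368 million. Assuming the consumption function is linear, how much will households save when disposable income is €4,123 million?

S = 1556.97

MPC = (3935.48 − 2723.41)/(6368 − 4381) = 1212.07/1987 = 0.61
a = 2723.41 − 0.61(4381) = 2723.41 − 2672.41 = 51
C = 51 + 0.61(4123) = 2566.03
S = 4123 − 2566.03 = 1556.97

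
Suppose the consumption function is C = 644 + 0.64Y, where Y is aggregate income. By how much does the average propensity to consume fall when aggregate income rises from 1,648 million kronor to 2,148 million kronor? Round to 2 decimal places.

ΔAPC = 0.09

At Y = 1648: C = 644 + 0.64(1648) = 1698.72, APC = 1698.72/1648 = 1.031
At Y = 2148: C = 2018.72, APC = 2018.72/2148 = 0.940
Fall in APC = 1.031 − 0.940 = 0.091 ≈ 0.09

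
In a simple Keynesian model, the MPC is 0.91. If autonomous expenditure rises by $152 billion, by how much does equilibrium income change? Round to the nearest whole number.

ΔY ≈ 1689

The multiplier is 1/(1 − MPC) = 1/0.09.
ΔY = 152/0.09 = 1688.89 ≈ 1689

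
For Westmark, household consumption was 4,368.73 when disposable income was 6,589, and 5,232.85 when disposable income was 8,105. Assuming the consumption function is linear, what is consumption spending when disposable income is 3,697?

MPC = (5232.85 − 4368.73)/(8105 − 6589) = 864.12/1516 = 0.57
a = 4368.73 − 0.57(6589) = 4368.73 − 3755.73 = 613
C = 613 + 0.57(3697) = 613 + 2107.29 = 2720.29

C = 2720.29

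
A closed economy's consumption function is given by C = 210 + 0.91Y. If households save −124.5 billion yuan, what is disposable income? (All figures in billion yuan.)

Y = 950

S = Y − C = -210 + 0.09Y
-210 + 0.09Y = -124.5, so 0.09Y = 85.5 and Y = 950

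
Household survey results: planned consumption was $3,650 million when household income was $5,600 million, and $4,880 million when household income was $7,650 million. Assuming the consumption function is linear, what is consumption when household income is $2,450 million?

MPC = (4880 − 3650)/(7650 − 5600) = 1230/2050 = 0.6
a = 3650 − 0.6(5600) = 3650 − 3360 = 290
C = 290 + 0.6(2450) = 290 + 1470 = 1760

C = 1760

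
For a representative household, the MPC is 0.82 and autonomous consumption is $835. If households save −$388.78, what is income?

S = Y − C = -835 + 0.18Y
-835 + 0.18Y = -388.78, so 0.18Y = 446.22 and Y = 2479

Y = 2479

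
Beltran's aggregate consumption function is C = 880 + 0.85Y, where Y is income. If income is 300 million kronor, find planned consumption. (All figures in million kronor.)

C = 880 + 0.85(300) = 880 + 255 = 1135

C = 1135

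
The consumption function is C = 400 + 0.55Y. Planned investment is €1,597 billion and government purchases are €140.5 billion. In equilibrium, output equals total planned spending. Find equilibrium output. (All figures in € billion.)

Y = 4750

Y = C + I + G = 400 + 0.55Y + 1597 + 140.5
Y − 0.55Y = 2137.5
0.45Y = 2137.5, so Y = 2137.5/0.45 = 4750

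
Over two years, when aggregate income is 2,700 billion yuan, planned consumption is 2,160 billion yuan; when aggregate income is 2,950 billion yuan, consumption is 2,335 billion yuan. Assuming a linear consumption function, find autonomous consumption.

a = 270

MPC = ΔC/ΔY = (2335 − 2160)/(2950 − 2700) = 175/250 = 0.7
a = C − MPC·Y = 2160 − 0.7(2700) = 2160 − 1890 = 270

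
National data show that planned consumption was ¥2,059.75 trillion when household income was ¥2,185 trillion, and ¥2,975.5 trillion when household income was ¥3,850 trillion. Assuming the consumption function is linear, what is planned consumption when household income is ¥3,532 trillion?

C = 2800.6

MPC = (2975.5 − 2059.75)/(3850 − 2185) = 915.75/1665 = 0.55
a = 2059.75 − 0.55(2185) = 2059.75 − 1201.75 = 858
C = 858 + 0.55(3532) = 858 + 1942.6 = 2800.6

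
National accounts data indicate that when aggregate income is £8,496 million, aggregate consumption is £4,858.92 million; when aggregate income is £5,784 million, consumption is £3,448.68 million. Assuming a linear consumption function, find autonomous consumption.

MPC = ΔC/ΔY = (4858.92 − 3448.68)/(8496 − 5784) = 1410.24/2712 = 0.52
a = C − MPC·Y = 3448.68 − 0.52(5784) = 3448.68 − 3007.68 = 441

a = 441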